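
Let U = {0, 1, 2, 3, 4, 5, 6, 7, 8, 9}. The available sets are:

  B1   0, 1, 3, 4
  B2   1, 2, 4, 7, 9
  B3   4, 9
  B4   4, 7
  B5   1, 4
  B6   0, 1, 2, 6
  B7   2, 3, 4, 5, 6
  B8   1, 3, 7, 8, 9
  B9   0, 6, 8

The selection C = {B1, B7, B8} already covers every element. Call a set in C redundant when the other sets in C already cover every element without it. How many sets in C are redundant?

0

Drop B1: 0 uncovered — not redundant.
Drop B7: 2, 5, 6 uncovered — not redundant.
Drop B8: 7, 8, 9 uncovered — not redundant.
None of the sets in C is redundant.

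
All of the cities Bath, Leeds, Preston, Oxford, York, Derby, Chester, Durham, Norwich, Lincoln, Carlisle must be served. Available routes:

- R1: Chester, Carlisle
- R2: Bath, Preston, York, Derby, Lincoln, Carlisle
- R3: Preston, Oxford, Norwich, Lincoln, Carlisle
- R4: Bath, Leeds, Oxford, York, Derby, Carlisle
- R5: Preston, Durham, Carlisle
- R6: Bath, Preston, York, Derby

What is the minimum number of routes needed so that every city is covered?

4

R1, R3, R4, R5 together cover {Bath, Leeds, Preston, Oxford, York, Derby, Chester, Durham, Norwich, Lincoln, Carlisle} — every city.
No 3 of the 6 routes cover everything (all 20 triples fall short), so 4 is minimum.
Greedy (largest uncovered first) would take R2, R3, R1, R4, R5 — 5 routes — but 4 suffice.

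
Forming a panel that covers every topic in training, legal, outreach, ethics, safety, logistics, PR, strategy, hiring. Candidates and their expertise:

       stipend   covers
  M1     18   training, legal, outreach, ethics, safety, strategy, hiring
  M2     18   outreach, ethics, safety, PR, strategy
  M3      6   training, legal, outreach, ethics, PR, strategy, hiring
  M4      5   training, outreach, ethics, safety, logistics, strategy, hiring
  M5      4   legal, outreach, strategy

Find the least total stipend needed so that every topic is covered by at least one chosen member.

M3, M4 cover every topic at stipend 6 + 5 = 11.
Any cover uses at least 2 members; among all covering selections none totals below 11.

11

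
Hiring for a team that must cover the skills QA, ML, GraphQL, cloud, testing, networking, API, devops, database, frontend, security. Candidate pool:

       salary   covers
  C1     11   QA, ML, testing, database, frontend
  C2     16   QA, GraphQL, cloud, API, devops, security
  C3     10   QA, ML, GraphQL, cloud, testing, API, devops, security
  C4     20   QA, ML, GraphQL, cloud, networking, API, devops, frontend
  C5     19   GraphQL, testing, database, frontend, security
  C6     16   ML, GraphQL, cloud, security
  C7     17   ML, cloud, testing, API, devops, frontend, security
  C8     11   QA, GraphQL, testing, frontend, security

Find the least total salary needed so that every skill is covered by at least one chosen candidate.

39

C4, C5 cover every skill at salary 20 + 19 = 39.
Any cover uses at least 2 candidates; among all covering selections none totals below 39.
Greedy by coverage-per-salary would pick C3, C1, C4 for 41 — worse than the optimum 39.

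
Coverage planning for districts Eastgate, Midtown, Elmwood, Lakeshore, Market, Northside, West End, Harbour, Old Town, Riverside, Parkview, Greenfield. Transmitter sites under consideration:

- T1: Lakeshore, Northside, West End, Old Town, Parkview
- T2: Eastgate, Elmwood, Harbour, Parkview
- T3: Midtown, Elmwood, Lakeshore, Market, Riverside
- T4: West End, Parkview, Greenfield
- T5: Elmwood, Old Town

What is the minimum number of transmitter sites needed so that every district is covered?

4

T1, T2, T3, T4 together cover {Eastgate, Midtown, Elmwood, Lakeshore, Market, Northside, West End, Harbour, Old Town, Riverside, Parkview, Greenfield} — every district.
No 3 of the 5 transmitter sites cover everything (all 10 triples fall short), so 4 is minimum.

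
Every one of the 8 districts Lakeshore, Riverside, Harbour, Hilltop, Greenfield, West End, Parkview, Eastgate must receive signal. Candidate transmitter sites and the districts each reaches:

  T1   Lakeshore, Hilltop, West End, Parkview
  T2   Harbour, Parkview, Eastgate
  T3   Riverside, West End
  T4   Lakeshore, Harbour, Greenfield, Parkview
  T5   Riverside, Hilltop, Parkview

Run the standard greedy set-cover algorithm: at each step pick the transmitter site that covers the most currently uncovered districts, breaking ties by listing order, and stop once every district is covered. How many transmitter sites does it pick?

Pick 1: T1 covers 4 new districts (Lakeshore, Hilltop, West End, Parkview).
Pick 2: T2 covers 2 new districts (Harbour, Eastgate).
Pick 3: T3 covers 1 new districts (Riverside).
Pick 4: T4 covers 1 new districts (Greenfield).
Greedy uses 4 transmitter sites.

4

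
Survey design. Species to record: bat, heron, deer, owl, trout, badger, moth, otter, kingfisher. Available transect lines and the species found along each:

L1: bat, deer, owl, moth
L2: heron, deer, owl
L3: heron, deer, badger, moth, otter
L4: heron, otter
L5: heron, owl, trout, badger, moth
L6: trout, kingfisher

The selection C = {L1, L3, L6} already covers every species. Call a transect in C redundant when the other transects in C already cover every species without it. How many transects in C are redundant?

Drop L1: bat, owl uncovered — not redundant.
Drop L3: heron, badger, otter uncovered — not redundant.
Drop L6: trout, kingfisher uncovered — not redundant.
None of the transects in C is redundant.

0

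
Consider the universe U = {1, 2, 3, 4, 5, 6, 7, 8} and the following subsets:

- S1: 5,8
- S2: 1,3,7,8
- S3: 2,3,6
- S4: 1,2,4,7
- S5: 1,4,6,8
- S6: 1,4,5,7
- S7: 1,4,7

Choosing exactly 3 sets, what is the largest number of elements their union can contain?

8

Choosing S1, S3, S4 covers {1, 2, 3, 4, 5, 6, 7, 8} — 8 elements.
That is all 8 elements.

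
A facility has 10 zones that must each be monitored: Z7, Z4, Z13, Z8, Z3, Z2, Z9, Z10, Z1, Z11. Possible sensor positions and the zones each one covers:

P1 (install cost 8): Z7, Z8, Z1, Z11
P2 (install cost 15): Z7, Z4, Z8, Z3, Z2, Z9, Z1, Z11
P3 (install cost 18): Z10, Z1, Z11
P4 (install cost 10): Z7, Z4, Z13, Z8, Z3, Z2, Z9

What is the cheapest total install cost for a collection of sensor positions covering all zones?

28

P3, P4 cover every zone at install cost 18 + 10 = 28.
Any cover uses at least 2 sensor positions; among all covering selections none totals below 28.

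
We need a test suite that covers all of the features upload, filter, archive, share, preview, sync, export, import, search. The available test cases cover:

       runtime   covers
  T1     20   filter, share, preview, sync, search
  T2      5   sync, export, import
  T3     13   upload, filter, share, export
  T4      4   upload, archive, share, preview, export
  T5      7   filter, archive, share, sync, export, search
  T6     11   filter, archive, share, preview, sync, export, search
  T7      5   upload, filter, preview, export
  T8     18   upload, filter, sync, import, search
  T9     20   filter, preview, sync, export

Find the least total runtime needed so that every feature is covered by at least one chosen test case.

T2, T4, T5 cover every feature at runtime 5 + 4 + 7 = 16.
Any cover uses at least 2 test cases; among all covering selections none totals below 16.

16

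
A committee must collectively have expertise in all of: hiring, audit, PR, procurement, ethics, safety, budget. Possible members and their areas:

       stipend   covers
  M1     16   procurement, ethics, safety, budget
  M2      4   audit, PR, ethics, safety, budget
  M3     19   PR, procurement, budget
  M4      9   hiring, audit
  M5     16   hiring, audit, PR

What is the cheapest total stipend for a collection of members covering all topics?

29

M1, M2, M4 cover every topic at stipend 16 + 4 + 9 = 29.
Any cover uses at least 2 members; among all covering selections none totals below 29.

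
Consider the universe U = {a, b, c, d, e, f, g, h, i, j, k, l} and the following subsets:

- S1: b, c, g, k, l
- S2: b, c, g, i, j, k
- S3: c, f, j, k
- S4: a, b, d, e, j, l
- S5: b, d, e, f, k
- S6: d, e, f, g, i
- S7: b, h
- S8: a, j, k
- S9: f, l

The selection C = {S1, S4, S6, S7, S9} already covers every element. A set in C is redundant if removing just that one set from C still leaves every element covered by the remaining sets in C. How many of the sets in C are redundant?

Drop S1: c, k uncovered — not redundant.
Drop S4: a, j uncovered — not redundant.
Drop S6: i uncovered — not redundant.
Drop S7: h uncovered — not redundant.
Drop S9: the rest still cover every element — redundant.
1 redundant: S9.

1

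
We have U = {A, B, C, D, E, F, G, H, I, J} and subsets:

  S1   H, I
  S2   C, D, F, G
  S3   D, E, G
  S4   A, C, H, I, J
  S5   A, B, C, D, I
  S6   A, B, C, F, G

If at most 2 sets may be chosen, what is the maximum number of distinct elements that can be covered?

Choosing S2, S4 covers {A, C, D, F, G, H, I, J} — 8 elements.
No choice of 2 sets does better; here B, E are left uncovered.

8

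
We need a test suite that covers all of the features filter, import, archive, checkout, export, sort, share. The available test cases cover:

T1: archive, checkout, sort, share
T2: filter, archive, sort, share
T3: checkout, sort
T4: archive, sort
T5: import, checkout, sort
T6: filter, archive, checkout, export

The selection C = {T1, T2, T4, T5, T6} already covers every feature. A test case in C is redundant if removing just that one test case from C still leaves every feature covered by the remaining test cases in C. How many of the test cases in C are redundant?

Drop T1: the rest still cover every feature — redundant.
Drop T2: the rest still cover every feature — redundant.
Drop T4: the rest still cover every feature — redundant.
Drop T5: import uncovered — not redundant.
Drop T6: export uncovered — not redundant.
3 redundant: T1, T2, T4.

3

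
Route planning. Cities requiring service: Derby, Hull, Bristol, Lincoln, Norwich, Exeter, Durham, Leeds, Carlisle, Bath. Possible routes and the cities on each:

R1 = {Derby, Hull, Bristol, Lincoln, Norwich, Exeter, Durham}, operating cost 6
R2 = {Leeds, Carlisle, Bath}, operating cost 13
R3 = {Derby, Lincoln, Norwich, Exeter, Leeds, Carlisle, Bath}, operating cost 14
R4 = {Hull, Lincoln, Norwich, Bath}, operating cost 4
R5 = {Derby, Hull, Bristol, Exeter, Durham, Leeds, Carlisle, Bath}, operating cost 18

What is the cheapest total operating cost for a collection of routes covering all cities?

R1, R2 cover every city at operating cost 6 + 13 = 19.
Any cover uses at least 2 routes; among all covering selections none totals below 19.
Greedy by coverage-per-operating cost would pick R1, R4, R2 for 23 — worse than the optimum 19.

19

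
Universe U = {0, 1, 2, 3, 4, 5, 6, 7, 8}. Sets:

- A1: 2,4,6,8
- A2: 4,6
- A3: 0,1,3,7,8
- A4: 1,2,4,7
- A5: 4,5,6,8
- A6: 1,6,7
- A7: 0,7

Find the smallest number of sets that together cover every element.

A1, A3, A5 together cover {0, 1, 2, 3, 4, 5, 6, 7, 8} — every element.
No 2 of the 7 sets cover everything (all 21 pairs fall short), so 3 is minimum.

3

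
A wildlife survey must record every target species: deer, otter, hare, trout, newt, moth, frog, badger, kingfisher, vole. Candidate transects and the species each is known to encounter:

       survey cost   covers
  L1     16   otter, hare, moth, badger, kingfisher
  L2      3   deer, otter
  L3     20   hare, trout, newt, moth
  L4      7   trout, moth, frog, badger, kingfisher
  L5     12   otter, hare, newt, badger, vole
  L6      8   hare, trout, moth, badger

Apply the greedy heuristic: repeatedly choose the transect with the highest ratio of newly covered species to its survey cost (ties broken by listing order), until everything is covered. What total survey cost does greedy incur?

Pick 1: L4 adds 5 new (trout, moth, frog, badger, kingfisher) at survey cost 7 (ratio 5/7).
Pick 2: L2 adds 2 new (deer, otter) at survey cost 3 (ratio 2/3).
Pick 3: L5 adds 3 new (hare, newt, vole) at survey cost 12 (ratio 3/12).
Greedy total survey cost: 7 + 3 + 12 = 22.

22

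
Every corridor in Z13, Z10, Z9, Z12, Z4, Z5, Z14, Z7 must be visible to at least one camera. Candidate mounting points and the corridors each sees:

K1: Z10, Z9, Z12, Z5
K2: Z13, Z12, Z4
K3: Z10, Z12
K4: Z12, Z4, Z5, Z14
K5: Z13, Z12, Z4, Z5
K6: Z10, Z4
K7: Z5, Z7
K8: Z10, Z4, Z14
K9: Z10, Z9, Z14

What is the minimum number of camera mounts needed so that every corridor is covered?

3

K2, K7, K9 together cover {Z13, Z10, Z9, Z12, Z4, Z5, Z14, Z7} — every corridor.
No 2 of the 9 camera mounts cover everything (all 36 pairs fall short), so 3 is minimum.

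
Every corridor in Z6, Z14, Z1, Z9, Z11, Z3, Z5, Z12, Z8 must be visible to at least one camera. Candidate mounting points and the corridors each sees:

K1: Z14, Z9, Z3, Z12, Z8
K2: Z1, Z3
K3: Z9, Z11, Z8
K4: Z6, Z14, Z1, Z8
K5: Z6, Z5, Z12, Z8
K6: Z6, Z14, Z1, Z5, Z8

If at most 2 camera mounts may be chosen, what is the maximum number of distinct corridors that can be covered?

Choosing K1, K6 covers {Z6, Z14, Z1, Z9, Z3, Z5, Z12, Z8} — 8 corridors.
No choice of 2 camera mounts does better; here Z11 is left uncovered.

8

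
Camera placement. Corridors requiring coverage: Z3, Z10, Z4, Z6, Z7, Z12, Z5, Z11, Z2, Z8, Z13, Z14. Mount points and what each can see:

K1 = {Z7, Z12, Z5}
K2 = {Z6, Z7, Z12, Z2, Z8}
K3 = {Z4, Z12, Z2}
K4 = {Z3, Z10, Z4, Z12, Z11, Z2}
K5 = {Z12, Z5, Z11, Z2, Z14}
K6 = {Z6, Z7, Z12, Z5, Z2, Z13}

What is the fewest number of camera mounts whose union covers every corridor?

4

K2, K4, K5, K6 together cover {Z3, Z10, Z4, Z6, Z7, Z12, Z5, Z11, Z2, Z8, Z13, Z14} — every corridor.
No 3 of the 6 camera mounts cover everything (all 20 triples fall short), so 4 is minimum.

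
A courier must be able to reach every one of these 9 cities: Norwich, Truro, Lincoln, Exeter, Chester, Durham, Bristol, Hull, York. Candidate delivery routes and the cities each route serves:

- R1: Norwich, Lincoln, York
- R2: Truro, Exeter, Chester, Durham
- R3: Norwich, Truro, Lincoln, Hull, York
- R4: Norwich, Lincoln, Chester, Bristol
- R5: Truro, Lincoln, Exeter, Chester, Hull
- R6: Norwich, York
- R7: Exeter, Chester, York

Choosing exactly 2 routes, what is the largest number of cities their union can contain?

8

Choosing R2, R3 covers {Norwich, Truro, Lincoln, Exeter, Chester, Durham, Hull, York} — 8 cities.
No choice of 2 routes does better; here Bristol is left uncovered.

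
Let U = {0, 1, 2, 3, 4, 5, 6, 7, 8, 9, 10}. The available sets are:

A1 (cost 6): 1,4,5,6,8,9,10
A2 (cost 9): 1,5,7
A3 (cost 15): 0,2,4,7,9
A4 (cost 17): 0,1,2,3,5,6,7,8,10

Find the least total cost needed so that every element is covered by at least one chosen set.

A1, A4 cover every element at cost 6 + 17 = 23.
Any cover uses at least 2 sets; among all covering selections none totals below 23.

23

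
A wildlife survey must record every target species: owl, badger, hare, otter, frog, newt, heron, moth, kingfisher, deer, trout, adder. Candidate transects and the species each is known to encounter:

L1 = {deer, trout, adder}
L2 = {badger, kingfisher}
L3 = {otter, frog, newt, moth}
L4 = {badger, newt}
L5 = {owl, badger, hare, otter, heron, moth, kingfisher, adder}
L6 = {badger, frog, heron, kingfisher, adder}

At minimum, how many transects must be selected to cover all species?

L1, L3, L5 together cover {owl, badger, hare, otter, frog, newt, heron, moth, kingfisher, deer, trout, adder} — every species.
No 2 of the 6 transects cover everything (all 15 pairs fall short), so 3 is minimum.

3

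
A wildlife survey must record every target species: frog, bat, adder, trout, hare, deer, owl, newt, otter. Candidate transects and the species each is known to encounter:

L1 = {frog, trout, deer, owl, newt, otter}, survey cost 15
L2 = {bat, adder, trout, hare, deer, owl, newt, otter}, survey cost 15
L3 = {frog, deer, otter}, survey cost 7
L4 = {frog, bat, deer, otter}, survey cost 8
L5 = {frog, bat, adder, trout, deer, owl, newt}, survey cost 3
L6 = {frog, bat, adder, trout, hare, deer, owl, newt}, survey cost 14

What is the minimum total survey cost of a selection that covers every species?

18

L2, L5 cover every species at survey cost 15 + 3 = 18.
Any cover uses at least 2 transects; among all covering selections none totals below 18.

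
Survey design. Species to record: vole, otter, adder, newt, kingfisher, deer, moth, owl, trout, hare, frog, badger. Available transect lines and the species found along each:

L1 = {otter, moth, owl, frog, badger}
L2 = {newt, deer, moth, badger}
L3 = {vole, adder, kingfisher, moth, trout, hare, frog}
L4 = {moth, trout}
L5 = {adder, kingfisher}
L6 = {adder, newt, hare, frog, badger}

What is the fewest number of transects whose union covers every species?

3

L1, L2, L3 together cover {vole, otter, adder, newt, kingfisher, deer, moth, owl, trout, hare, frog, badger} — every species.
No 2 of the 6 transects cover everything (all 15 pairs fall short), so 3 is minimum.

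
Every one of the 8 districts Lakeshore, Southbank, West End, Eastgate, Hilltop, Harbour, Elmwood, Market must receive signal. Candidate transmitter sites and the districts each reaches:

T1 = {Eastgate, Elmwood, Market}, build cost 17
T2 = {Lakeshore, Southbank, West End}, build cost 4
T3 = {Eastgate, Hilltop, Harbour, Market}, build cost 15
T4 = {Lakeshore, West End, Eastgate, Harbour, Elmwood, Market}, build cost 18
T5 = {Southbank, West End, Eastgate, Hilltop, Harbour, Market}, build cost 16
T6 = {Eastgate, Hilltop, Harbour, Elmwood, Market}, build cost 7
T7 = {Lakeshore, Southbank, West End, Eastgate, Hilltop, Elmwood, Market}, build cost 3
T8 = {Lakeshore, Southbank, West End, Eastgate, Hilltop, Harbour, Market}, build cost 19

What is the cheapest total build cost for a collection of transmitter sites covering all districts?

10

T6, T7 cover every district at build cost 7 + 3 = 10.
Any cover uses at least 2 transmitter sites; among all covering selections none totals below 10.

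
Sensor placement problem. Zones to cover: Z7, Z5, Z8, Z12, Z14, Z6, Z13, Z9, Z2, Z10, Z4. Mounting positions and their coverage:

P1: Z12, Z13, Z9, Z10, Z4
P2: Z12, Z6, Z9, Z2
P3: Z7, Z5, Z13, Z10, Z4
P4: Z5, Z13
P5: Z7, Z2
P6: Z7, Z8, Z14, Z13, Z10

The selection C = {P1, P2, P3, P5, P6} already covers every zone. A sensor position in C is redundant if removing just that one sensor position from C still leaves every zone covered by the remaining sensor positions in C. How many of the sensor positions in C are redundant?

2

Drop P1: the rest still cover every zone — redundant.
Drop P2: Z6 uncovered — not redundant.
Drop P3: Z5 uncovered — not redundant.
Drop P5: the rest still cover every zone — redundant.
Drop P6: Z8, Z14 uncovered — not redundant.
2 redundant: P1, P5.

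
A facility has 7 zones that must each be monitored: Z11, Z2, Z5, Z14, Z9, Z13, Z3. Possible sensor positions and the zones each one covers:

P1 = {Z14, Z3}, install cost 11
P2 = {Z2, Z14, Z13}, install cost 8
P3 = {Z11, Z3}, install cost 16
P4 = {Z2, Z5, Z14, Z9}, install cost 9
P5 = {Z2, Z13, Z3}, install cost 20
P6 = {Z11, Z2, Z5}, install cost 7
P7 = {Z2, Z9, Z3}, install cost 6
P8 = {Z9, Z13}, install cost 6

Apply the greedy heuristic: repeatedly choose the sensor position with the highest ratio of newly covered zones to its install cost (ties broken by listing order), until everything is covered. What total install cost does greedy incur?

Pick 1: P7 adds 3 new (Z2, Z9, Z3) at install cost 6 (ratio 3/6).
Pick 2: P6 adds 2 new (Z11, Z5) at install cost 7 (ratio 2/7).
Pick 3: P2 adds 2 new (Z14, Z13) at install cost 8 (ratio 2/8).
Greedy total install cost: 6 + 7 + 8 = 21.

21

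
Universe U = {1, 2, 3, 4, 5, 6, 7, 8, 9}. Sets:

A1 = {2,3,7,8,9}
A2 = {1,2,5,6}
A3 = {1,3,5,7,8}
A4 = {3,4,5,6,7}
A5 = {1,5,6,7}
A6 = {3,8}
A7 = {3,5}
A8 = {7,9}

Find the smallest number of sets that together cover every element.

A1, A2, A4 together cover {1, 2, 3, 4, 5, 6, 7, 8, 9} — every element.
No 2 of the 8 sets cover everything (all 28 pairs fall short), so 3 is minimum.

3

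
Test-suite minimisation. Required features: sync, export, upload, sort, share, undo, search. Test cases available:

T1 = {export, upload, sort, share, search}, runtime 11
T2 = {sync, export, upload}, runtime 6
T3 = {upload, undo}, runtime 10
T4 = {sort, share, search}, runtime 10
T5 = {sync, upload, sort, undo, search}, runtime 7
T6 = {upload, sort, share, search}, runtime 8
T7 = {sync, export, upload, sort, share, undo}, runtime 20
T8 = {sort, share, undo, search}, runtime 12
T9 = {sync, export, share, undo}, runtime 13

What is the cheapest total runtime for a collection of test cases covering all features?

T1, T5 cover every feature at runtime 11 + 7 = 18.
Any cover uses at least 2 test cases; among all covering selections none totals below 18.

18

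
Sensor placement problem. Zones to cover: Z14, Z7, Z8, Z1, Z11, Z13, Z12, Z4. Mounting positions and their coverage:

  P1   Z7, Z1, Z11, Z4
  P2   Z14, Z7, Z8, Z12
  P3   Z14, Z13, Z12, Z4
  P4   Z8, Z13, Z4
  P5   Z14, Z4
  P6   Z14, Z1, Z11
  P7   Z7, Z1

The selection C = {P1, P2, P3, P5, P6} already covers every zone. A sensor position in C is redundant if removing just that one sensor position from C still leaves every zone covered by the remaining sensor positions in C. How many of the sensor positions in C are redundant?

3

Drop P1: the rest still cover every zone — redundant.
Drop P2: Z8 uncovered — not redundant.
Drop P3: Z13 uncovered — not redundant.
Drop P5: the rest still cover every zone — redundant.
Drop P6: the rest still cover every zone — redundant.
3 redundant: P1, P5, P6.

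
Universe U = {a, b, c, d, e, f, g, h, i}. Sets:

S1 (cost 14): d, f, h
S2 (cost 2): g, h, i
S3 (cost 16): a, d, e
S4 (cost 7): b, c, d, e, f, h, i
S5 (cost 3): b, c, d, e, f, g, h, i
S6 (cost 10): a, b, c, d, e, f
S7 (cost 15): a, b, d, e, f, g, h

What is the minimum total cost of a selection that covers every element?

S2, S6 cover every element at cost 2 + 10 = 12.
Any cover uses at least 2 sets; among all covering selections none totals below 12.
Greedy by coverage-per-cost would pick S5, S6 for 13 — worse than the optimum 12.

12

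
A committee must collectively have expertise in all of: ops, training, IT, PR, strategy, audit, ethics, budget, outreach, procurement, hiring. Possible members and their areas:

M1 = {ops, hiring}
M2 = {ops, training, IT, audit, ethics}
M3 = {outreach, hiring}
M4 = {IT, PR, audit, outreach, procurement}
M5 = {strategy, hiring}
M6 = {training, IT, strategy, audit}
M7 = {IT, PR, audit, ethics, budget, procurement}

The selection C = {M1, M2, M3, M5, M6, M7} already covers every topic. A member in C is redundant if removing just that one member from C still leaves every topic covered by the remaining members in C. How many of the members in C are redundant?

4

Drop M1: the rest still cover every topic — redundant.
Drop M2: the rest still cover every topic — redundant.
Drop M3: outreach uncovered — not redundant.
Drop M5: the rest still cover every topic — redundant.
Drop M6: the rest still cover every topic — redundant.
Drop M7: PR, budget, procurement uncovered — not redundant.
4 redundant: M1, M2, M5, M6.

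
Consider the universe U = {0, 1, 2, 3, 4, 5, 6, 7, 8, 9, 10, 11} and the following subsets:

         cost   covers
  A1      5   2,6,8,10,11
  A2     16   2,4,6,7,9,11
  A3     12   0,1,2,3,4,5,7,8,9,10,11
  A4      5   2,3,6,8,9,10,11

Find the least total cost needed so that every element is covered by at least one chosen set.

17

A1, A3 cover every element at cost 5 + 12 = 17.
Any cover uses at least 2 sets; among all covering selections none totals below 17.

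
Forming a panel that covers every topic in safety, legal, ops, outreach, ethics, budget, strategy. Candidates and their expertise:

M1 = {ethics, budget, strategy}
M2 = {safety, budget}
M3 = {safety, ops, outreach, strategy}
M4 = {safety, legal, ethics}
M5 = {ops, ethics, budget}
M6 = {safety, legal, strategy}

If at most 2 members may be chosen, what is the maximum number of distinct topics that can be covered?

Choosing M1, M3 covers {safety, ops, outreach, ethics, budget, strategy} — 6 topics.
No choice of 2 members does better; here legal is left uncovered.

6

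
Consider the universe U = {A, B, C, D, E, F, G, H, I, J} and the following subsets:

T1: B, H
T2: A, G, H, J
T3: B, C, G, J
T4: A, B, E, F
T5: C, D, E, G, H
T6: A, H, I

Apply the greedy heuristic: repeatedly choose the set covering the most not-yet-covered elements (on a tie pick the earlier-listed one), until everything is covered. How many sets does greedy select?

4

Pick 1: T5 covers 5 new elements (C, D, E, G, H).
Pick 2: T4 covers 3 new elements (A, B, F).
Pick 3: T2 covers 1 new elements (J).
Pick 4: T6 covers 1 new elements (I).
Greedy uses 4 sets.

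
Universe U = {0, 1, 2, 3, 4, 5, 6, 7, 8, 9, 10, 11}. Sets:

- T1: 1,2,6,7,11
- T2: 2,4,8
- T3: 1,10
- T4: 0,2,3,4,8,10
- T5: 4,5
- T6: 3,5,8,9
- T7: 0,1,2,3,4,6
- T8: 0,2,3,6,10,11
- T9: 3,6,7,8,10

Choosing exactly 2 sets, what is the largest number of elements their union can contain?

Choosing T1, T4 covers {0, 1, 2, 3, 4, 6, 7, 8, 10, 11} — 10 elements.
No choice of 2 sets does better; here 5, 9 are left uncovered.

10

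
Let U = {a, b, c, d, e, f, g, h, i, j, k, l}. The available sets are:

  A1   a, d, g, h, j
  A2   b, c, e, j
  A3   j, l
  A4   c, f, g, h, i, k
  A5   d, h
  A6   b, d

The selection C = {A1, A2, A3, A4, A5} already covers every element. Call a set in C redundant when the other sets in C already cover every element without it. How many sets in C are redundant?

1

Drop A1: a uncovered — not redundant.
Drop A2: b, e uncovered — not redundant.
Drop A3: l uncovered — not redundant.
Drop A4: f, i, k uncovered — not redundant.
Drop A5: the rest still cover every element — redundant.
1 redundant: A5.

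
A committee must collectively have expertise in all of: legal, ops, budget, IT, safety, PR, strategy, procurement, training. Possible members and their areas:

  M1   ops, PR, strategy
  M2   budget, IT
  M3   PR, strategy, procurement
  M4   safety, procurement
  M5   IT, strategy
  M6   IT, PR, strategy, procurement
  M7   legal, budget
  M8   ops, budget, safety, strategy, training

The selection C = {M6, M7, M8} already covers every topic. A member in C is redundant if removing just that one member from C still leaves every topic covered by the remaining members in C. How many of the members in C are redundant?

0

Drop M6: IT, PR, procurement uncovered — not redundant.
Drop M7: legal uncovered — not redundant.
Drop M8: ops, safety, training uncovered — not redundant.
None of the members in C is redundant.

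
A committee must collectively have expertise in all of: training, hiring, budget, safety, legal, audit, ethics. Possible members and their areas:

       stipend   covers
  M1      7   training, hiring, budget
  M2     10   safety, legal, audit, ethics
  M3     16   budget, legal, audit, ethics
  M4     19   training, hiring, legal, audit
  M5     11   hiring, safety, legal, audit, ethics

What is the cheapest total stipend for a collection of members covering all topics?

M1, M2 cover every topic at stipend 7 + 10 = 17.
Any cover uses at least 2 members; among all covering selections none totals below 17.
Greedy by coverage-per-stipend would pick M5, M1 for 18 — worse than the optimum 17.

17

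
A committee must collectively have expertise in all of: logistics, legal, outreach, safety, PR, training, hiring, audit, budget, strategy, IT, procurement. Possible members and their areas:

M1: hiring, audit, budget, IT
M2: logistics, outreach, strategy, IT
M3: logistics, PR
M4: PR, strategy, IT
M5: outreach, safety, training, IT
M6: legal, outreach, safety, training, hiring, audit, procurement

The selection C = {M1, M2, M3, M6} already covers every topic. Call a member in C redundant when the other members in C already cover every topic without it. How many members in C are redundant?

0

Drop M1: budget uncovered — not redundant.
Drop M2: strategy uncovered — not redundant.
Drop M3: PR uncovered — not redundant.
Drop M6: legal, safety, training, procurement uncovered — not redundant.
None of the members in C is redundant.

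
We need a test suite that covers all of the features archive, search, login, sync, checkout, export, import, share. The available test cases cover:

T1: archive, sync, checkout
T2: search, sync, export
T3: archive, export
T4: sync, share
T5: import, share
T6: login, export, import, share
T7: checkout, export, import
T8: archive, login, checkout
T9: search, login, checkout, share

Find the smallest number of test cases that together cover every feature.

3

T1, T2, T6 together cover {archive, search, login, sync, checkout, export, import, share} — every feature.
No 2 of the 9 test cases cover everything (all 36 pairs fall short), so 3 is minimum.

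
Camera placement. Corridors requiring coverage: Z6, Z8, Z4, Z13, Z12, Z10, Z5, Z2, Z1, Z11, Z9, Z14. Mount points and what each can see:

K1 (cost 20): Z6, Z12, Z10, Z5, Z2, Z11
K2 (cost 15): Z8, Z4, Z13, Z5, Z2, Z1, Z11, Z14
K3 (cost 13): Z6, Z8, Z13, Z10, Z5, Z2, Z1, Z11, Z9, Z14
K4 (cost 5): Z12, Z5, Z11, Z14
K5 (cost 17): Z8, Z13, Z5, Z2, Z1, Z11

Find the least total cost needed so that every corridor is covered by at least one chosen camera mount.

K2, K3, K4 cover every corridor at cost 15 + 13 + 5 = 33.
Any cover uses at least 3 camera mounts; among all covering selections none totals below 33.

33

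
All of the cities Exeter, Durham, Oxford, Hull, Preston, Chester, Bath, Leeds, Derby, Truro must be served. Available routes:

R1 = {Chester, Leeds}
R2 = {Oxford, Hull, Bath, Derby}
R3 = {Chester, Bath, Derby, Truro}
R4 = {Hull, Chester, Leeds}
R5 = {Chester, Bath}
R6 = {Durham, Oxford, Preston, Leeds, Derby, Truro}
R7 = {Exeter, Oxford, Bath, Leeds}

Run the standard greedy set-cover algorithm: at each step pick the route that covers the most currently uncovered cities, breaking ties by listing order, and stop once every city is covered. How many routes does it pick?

4

Pick 1: R6 covers 6 new cities (Durham, Oxford, Preston, Leeds, Derby, Truro).
Pick 2: R2 covers 2 new cities (Hull, Bath).
Pick 3: R1 covers 1 new cities (Chester).
Pick 4: R7 covers 1 new cities (Exeter).
Greedy uses 4 routes. (The true minimum is 3.)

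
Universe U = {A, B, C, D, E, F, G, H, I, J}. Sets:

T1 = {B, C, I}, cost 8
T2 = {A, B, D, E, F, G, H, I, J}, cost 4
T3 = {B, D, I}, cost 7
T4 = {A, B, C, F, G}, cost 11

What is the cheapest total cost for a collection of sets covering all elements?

12

T1, T2 cover every element at cost 8 + 4 = 12.
Any cover uses at least 2 sets; among all covering selections none totals below 12.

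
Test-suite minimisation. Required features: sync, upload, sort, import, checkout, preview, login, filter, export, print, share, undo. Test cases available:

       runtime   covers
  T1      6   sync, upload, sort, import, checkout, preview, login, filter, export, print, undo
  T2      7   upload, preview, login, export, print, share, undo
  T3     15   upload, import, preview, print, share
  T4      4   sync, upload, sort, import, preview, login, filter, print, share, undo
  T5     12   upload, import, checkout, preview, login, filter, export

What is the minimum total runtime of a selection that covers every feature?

10

T1, T4 cover every feature at runtime 6 + 4 = 10.
Any cover uses at least 2 test cases; among all covering selections none totals below 10.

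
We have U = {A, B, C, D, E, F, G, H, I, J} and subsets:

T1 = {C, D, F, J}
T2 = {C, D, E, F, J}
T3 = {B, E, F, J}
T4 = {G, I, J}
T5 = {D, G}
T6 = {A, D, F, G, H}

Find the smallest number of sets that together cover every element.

4

T1, T3, T4, T6 together cover {A, B, C, D, E, F, G, H, I, J} — every element.
No 3 of the 6 sets cover everything (all 20 triples fall short), so 4 is minimum.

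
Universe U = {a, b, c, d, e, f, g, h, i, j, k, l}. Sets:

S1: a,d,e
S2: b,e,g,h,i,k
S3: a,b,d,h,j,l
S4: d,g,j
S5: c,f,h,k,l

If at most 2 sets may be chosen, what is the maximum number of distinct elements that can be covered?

Choosing S2, S3 covers {a, b, d, e, g, h, i, j, k, l} — 10 elements.
No choice of 2 sets does better; here c, f are left uncovered.

10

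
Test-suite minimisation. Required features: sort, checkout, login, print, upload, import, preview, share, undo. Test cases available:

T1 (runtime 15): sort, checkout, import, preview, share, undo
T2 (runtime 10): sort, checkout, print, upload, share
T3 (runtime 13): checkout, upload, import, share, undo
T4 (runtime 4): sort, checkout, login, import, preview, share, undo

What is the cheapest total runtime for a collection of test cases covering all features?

T2, T4 cover every feature at runtime 10 + 4 = 14.
Any cover uses at least 2 test cases; among all covering selections none totals below 14.

14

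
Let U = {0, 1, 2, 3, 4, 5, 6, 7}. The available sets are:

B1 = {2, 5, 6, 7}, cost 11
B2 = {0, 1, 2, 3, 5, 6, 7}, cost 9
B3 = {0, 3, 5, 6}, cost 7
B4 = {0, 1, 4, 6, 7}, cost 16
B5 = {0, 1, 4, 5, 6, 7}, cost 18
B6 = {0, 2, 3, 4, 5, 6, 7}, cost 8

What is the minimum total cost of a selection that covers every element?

17

B2, B6 cover every element at cost 9 + 8 = 17.
Any cover uses at least 2 sets; among all covering selections none totals below 17.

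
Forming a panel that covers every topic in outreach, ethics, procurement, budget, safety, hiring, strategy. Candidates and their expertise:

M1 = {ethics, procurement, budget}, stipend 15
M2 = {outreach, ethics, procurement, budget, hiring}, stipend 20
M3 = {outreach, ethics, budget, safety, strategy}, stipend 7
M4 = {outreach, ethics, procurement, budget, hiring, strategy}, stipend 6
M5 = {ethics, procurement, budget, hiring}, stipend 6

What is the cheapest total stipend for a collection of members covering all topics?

M3, M4 cover every topic at stipend 7 + 6 = 13.
Any cover uses at least 2 members; among all covering selections none totals below 13.

13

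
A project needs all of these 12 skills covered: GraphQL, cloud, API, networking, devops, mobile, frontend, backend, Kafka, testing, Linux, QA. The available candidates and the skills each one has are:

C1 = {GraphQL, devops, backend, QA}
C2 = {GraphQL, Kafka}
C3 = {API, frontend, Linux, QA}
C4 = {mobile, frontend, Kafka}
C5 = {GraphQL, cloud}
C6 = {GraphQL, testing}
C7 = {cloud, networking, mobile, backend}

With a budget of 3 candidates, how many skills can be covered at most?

Choosing C1, C3, C7 covers {GraphQL, cloud, API, networking, devops, mobile, frontend, backend, Linux, QA} — 10 skills.
No choice of 3 candidates does better; here Kafka, testing are left uncovered.

10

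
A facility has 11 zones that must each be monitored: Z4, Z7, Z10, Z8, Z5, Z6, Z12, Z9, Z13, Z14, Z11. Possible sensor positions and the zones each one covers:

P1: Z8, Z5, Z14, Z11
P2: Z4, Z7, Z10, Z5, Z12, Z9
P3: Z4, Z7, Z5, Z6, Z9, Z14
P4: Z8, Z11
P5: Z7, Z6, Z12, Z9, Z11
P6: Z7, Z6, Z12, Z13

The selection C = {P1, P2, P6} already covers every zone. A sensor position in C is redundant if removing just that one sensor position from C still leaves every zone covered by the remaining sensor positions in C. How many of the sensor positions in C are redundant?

0

Drop P1: Z8, Z14, Z11 uncovered — not redundant.
Drop P2: Z4, Z10, Z9 uncovered — not redundant.
Drop P6: Z6, Z13 uncovered — not redundant.
None of the sensor positions in C is redundant.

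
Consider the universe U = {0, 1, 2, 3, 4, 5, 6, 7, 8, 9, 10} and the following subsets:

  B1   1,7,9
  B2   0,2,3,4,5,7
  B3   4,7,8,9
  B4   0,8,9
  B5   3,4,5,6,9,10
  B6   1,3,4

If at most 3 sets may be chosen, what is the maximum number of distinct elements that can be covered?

10

Choosing B1, B2, B5 covers {0, 1, 2, 3, 4, 5, 6, 7, 9, 10} — 10 elements.
No choice of 3 sets does better; here 8 is left uncovered.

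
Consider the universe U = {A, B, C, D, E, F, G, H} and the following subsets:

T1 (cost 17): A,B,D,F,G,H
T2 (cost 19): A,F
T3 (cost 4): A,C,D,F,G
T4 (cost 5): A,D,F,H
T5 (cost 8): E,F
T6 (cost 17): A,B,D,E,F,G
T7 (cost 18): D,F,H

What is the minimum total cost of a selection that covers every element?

T3, T4, T6 cover every element at cost 4 + 5 + 17 = 26.
Any cover uses at least 3 sets; among all covering selections none totals below 26.

26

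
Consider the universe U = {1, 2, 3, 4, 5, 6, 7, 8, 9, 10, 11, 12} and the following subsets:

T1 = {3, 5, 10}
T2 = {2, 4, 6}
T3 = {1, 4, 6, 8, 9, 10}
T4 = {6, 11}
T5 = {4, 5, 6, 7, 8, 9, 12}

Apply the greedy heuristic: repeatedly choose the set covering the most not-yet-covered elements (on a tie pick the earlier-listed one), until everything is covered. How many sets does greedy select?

5

Pick 1: T5 covers 7 new elements (4, 5, 6, 7, 8, 9, 12).
Pick 2: T1 covers 2 new elements (3, 10).
Pick 3: T2 covers 1 new elements (2).
Pick 4: T3 covers 1 new elements (1).
Pick 5: T4 covers 1 new elements (11).
Greedy uses 5 sets.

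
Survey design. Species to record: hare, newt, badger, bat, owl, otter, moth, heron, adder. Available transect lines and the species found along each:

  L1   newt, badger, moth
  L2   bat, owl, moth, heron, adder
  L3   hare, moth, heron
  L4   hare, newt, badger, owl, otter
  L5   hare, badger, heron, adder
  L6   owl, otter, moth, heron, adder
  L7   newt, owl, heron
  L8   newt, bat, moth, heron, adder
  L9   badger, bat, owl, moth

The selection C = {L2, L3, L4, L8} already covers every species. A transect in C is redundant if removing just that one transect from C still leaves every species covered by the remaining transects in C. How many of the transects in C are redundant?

Drop L2: the rest still cover every species — redundant.
Drop L3: the rest still cover every species — redundant.
Drop L4: badger, otter uncovered — not redundant.
Drop L8: the rest still cover every species — redundant.
3 redundant: L2, L3, L8.

3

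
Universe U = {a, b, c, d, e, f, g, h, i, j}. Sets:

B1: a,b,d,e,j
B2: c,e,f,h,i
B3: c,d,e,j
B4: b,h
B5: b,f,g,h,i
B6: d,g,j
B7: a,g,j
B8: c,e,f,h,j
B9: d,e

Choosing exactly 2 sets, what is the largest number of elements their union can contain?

9

Choosing B1, B2 covers {a, b, c, d, e, f, h, i, j} — 9 elements.
No choice of 2 sets does better; here g is left uncovered.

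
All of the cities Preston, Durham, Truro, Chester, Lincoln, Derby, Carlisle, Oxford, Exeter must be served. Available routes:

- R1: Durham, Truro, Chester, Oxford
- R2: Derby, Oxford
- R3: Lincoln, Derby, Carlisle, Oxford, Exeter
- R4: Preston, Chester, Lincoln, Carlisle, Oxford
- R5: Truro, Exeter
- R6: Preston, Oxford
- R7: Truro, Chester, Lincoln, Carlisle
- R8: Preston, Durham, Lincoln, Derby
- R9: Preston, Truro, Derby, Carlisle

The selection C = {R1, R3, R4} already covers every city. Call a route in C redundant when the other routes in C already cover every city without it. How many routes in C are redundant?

0

Drop R1: Durham, Truro uncovered — not redundant.
Drop R3: Derby, Exeter uncovered — not redundant.
Drop R4: Preston uncovered — not redundant.
None of the routes in C is redundant.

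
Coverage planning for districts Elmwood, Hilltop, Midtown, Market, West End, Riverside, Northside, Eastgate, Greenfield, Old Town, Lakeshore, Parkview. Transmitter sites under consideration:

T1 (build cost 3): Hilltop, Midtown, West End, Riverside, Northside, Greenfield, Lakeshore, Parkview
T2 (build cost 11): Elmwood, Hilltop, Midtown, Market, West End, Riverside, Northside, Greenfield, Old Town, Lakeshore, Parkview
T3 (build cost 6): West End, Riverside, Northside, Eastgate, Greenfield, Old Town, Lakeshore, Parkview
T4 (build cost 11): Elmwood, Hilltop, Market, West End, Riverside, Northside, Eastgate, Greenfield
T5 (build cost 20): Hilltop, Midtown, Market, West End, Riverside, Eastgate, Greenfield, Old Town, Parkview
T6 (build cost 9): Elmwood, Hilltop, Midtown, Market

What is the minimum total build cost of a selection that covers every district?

T3, T6 cover every district at build cost 6 + 9 = 15.
Any cover uses at least 2 transmitter sites; among all covering selections none totals below 15.
Greedy by coverage-per-build cost would pick T1, T3, T6 for 18 — worse than the optimum 15.

15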